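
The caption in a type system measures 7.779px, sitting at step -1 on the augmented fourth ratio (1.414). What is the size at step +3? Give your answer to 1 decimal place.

31.1px

7.779 × 1.414⁴ = 7.779 × 3.99758 ≈ 31.097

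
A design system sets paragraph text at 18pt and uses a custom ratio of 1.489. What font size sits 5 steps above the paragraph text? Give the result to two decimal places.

131.75pt

A modular type scale is a geometric sequence: sizeₙ = base × rⁿ.
18.0 × 1.489⁵ = 18.0 × 7.31937 ≈ 131.75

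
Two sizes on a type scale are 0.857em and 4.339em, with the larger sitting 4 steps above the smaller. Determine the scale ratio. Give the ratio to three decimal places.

The ratio satisfies 0.857 × r⁴ = 4.339, so r = (4.339 / 0.857)^(1/4).
r = 5.0630^(1/4) ≈ 1.5000

1.500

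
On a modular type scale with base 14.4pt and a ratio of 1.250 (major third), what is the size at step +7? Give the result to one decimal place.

68.7pt

Every step multiplies by the scale ratio.
14.4 × 1.250⁷ = 14.4 × 4.76837 ≈ 68.66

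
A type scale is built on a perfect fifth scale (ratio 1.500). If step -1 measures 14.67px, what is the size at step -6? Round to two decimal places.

1.93px

14.67 ÷ 1.500⁵ = 14.67 ÷ 7.59375 ≈ 1.932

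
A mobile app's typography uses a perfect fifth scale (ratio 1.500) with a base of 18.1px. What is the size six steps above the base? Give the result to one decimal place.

206.2px

18.1 × 1.500⁶ = 18.1 × 11.39062 ≈ 206.17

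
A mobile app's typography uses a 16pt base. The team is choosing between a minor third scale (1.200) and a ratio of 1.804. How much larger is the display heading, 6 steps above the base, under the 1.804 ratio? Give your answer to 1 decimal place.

503.7pt

Minor third: 16.0 × 1.200⁶ = 47.776pt
At 1.804: 16.0 × 1.804⁶ = 551.492pt
Difference: 551.492 − 47.776 = 503.716pt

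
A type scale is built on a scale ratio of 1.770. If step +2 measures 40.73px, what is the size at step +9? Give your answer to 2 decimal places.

2216.80px

40.73 × 1.770⁷ = 40.73 × 54.42681 ≈ 2216.804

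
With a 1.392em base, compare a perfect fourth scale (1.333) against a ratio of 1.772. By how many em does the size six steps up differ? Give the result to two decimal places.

Perfect fourth: 1.392 × 1.333⁶ = 7.8094em
At 1.772: 1.392 × 1.772⁶ = 43.0945em
Difference: 43.0945 − 7.8094 = 35.2851em

35.29em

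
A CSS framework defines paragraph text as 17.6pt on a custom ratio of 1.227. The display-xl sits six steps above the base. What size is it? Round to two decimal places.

Every step multiplies by the scale ratio.
17.6 × 1.227⁶ = 17.6 × 3.41246 ≈ 60.06

60.06pt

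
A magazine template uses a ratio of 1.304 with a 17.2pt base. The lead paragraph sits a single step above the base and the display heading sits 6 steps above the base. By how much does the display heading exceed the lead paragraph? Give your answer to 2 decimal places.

62.14pt

Step 1: 17.2 × 1.304 = 22.4288pt
Step 6: 17.2 × 1.304⁶ = 84.5657pt
Difference: 84.5657 − 22.4288 = 62.1369pt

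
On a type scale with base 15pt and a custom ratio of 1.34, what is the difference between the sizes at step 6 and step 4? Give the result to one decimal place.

38.5pt

Step 4: 15.0 × 1.34⁴ = 48.363pt
Step 6: 15.0 × 1.34⁶ = 86.840pt
Difference: 86.840 − 48.363 = 38.477pt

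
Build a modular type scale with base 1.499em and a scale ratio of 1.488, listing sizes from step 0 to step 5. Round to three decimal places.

1.499em, 2.231em, 3.319em, 4.939em, 7.349em, 10.935em

Step 0: 1.499em
Step 1: 1.499 × 1.488 = 2.231
Step 2: 1.499 × 1.488² = 3.319
Step 3: 1.499 × 1.488³ = 4.939
Step 4: 1.499 × 1.488⁴ = 7.349
Step 5: 1.499 × 1.488⁵ = 10.935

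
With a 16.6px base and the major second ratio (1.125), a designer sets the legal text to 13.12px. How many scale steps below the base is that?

2

1.125ⁿ = 16.6 / 13.12 = 1.2652
n = ln(1.2652) / ln(1.125) = 0.2353 / 0.1178 ≈ 2.00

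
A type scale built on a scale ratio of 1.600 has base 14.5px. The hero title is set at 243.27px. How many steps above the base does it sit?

6

1.600ⁿ = 243.27 / 14.5 = 16.7772
n = ln(16.7772) / ln(1.600) = 2.8200 / 0.4700 ≈ 6.00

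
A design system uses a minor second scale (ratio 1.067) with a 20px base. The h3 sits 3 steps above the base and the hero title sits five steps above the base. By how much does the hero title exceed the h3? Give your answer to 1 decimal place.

3.4px

Step 3: 20.0 × 1.067³ = 24.295px
Step 5: 20.0 × 1.067⁵ = 27.660px
Difference: 27.660 − 24.295 = 3.365px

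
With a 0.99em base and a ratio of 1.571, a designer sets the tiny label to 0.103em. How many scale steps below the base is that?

1.571ⁿ = 0.99 / 0.103 = 9.6117
n = ln(9.6117) / ln(1.571) = 2.2630 / 0.4517 ≈ 5.01

5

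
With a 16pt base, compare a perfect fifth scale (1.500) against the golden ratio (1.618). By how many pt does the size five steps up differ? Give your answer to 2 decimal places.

Perfect fifth: 16.0 × 1.500⁵ = 121.5000pt
Golden ratio: 16.0 × 1.618⁵ = 177.4241pt
Difference: 177.4241 − 121.5000 = 55.9241pt

55.92pt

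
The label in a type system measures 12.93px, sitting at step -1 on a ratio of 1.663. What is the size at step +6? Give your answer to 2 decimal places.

454.82px

12.93 × 1.663⁷ = 12.93 × 35.17594 ≈ 454.825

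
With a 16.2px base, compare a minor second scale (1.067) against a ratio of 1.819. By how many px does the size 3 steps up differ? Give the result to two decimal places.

77.82px

Minor second: 16.2 × 1.067³ = 19.6792px
At 1.819: 16.2 × 1.819³ = 97.5019px
Difference: 97.5019 − 19.6792 = 77.8227px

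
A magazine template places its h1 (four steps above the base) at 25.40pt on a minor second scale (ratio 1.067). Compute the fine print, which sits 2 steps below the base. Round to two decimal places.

25.40 ÷ 1.067⁶ = 25.40 ÷ 1.47566 ≈ 17.213

17.21pt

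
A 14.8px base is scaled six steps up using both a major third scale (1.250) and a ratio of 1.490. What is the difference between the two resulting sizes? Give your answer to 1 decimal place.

105.5px

Major third: 14.8 × 1.250⁶ = 56.458px
At 1.490: 14.8 × 1.490⁶ = 161.949px
Difference: 161.949 − 56.458 = 105.491px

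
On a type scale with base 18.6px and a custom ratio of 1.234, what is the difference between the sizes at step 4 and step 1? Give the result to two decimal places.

Step 1: 18.6 × 1.234 = 22.9524px
Step 4: 18.6 × 1.234⁴ = 43.1294px
Difference: 43.1294 − 22.9524 = 20.1770px

20.18px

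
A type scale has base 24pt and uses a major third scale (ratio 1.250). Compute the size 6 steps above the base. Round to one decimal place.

24.0 × 1.250⁶ = 24.0 × 3.81470 ≈ 91.55

91.6pt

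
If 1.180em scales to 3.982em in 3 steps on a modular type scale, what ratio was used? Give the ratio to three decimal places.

1.500

The ratio satisfies 1.180 × r³ = 3.982, so r = (3.982 / 1.180)^(1/3).
r = 3.3746^(1/3) ≈ 1.4999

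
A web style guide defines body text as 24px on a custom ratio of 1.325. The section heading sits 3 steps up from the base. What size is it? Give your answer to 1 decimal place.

55.8px

Every step multiplies by the scale ratio.
24.0 × 1.325³ = 24.0 × 2.32620 ≈ 55.83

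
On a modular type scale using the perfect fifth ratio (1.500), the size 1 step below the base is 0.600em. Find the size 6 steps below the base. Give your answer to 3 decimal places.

Moving from step -1 to step -6 is 5 steps down, so divide by r⁵.
0.600 ÷ 1.500⁵ = 0.600 ÷ 7.59375 ≈ 0.079

0.079em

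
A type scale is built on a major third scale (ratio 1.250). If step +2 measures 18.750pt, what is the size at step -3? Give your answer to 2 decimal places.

6.14pt

18.750 ÷ 1.250⁵ = 18.750 ÷ 3.05176 ≈ 6.144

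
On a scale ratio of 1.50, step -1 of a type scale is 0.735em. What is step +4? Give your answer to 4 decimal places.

0.735 × 1.50⁵ = 0.735 × 7.59375 ≈ 5.5814

5.5814em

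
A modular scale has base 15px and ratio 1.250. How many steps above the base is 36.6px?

4

1.250ⁿ = 36.6 / 15 = 2.4400
n = ln(2.4400) / ln(1.250) = 0.8920 / 0.2231 ≈ 4.00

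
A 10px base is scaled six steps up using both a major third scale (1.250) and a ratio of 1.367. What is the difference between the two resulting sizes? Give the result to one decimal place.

27.1px

Major third: 10.0 × 1.250⁶ = 38.147px
At 1.367: 10.0 × 1.367⁶ = 65.255px
Difference: 65.255 − 38.147 = 27.108px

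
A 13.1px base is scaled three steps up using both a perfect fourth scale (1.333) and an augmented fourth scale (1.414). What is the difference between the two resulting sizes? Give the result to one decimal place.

Perfect fourth: 13.1 × 1.333³ = 31.029px
Augmented fourth: 13.1 × 1.414³ = 37.036px
Difference: 37.036 − 31.029 = 6.007px

6.0px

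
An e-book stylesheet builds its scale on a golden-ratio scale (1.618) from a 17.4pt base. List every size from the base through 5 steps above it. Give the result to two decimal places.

Step 0: 17.4pt
Step 1: 17.4 × 1.618 = 28.15
Step 2: 17.4 × 1.618² = 45.55
Step 3: 17.4 × 1.618³ = 73.70
Step 4: 17.4 × 1.618⁴ = 119.25
Step 5: 17.4 × 1.618⁵ = 192.95

17.40pt, 28.15pt, 45.55pt, 73.70pt, 119.25pt, 192.95pt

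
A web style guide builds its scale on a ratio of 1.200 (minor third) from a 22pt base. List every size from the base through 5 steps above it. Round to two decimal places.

Step 0: 22pt
Step 1: 22.0 × 1.200 = 26.40
Step 2: 22.0 × 1.200² = 31.68
Step 3: 22.0 × 1.200³ = 38.02
Step 4: 22.0 × 1.200⁴ = 45.62
Step 5: 22.0 × 1.200⁵ = 54.74

22.00pt, 26.40pt, 31.68pt, 38.02pt, 45.62pt, 54.74pt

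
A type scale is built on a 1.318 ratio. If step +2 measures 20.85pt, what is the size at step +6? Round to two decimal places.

20.85 × 1.318⁴ = 20.85 × 3.01760 ≈ 62.917

62.92pt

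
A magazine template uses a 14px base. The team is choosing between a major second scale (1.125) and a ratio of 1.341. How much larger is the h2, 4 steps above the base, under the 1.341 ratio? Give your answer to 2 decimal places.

Major second: 14.0 × 1.125⁴ = 22.4253px
At 1.341: 14.0 × 1.341⁴ = 45.2734px
Difference: 45.2734 − 22.4253 = 22.8481px

22.85px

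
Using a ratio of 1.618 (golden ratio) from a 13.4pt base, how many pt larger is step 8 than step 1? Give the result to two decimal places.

607.73pt

Step 1: 13.4 × 1.618 = 21.6812pt
Step 8: 13.4 × 1.618⁸ = 629.4090pt
Difference: 629.4090 − 21.6812 = 607.7278pt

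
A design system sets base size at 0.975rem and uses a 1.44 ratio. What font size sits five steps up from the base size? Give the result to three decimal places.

Every step multiplies by the scale ratio.
0.975 × 1.44⁵ = 0.975 × 6.19174 ≈ 6.037

6.037rem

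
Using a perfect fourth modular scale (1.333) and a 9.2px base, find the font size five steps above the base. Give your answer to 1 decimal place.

38.7px

Every step multiplies by the scale ratio.
9.2 × 1.333⁵ = 9.2 × 4.20873 ≈ 38.72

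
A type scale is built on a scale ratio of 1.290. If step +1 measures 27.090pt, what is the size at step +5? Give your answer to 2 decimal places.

75.02pt

27.090 × 1.290⁴ = 27.090 × 2.76923 ≈ 75.018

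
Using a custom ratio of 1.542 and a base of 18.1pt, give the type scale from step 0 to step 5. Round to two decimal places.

18.10pt, 27.91pt, 43.04pt, 66.36pt, 102.33pt, 157.80pt

Step 0: 18.1pt
Step 1: 18.1 × 1.542 = 27.91
Step 2: 18.1 × 1.542² = 43.04
Step 3: 18.1 × 1.542³ = 66.36
Step 4: 18.1 × 1.542⁴ = 102.33
Step 5: 18.1 × 1.542⁵ = 157.80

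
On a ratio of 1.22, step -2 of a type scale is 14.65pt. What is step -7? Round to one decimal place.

5.4pt

14.65 ÷ 1.22⁵ = 14.65 ÷ 2.70271 ≈ 5.420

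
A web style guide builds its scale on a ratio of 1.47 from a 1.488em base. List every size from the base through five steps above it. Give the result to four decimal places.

1.4880em, 2.1874em, 3.2154em, 4.7267em, 6.9482em, 10.2139em

Step 0: 1.488em
Step 1: 1.488 × 1.47 = 2.1874
Step 2: 1.488 × 1.47² = 3.2154
Step 3: 1.488 × 1.47³ = 4.7267
Step 4: 1.488 × 1.47⁴ = 6.9482
Step 5: 1.488 × 1.47⁵ = 10.2139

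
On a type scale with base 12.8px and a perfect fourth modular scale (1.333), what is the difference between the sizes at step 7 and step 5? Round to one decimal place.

Step 5: 12.8 × 1.333⁵ = 53.872px
Step 7: 12.8 × 1.333⁷ = 95.724px
Difference: 95.724 − 53.872 = 41.852px

41.9px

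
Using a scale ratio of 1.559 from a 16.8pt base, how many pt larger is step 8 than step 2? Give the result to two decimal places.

Step 2: 16.8 × 1.559² = 40.8321pt
Step 8: 16.8 × 1.559⁸ = 586.2437pt
Difference: 586.2437 − 40.8321 = 545.4116pt

545.41pt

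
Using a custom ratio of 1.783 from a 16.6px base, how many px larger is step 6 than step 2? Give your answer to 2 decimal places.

480.58px

Step 2: 16.6 × 1.783² = 52.7729px
Step 6: 16.6 × 1.783⁶ = 533.3547px
Difference: 533.3547 − 52.7729 = 480.5818px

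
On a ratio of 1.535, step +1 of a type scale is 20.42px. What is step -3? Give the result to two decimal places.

3.68px

Moving from step +1 to step -3 is 4 steps down, so divide by r⁴.
20.42 ÷ 1.535⁴ = 20.42 ÷ 5.55180 ≈ 3.678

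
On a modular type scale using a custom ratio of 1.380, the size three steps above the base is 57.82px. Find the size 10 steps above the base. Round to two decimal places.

57.82 × 1.380⁷ = 57.82 × 9.53133 ≈ 551.102

551.10px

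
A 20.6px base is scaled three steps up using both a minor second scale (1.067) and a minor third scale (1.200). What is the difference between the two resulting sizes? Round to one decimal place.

10.6px

Minor second: 20.6 × 1.067³ = 25.024px
Minor third: 20.6 × 1.200³ = 35.597px
Difference: 35.597 − 25.024 = 10.573px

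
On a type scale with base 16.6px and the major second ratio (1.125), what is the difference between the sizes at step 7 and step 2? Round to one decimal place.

16.9px

Step 2: 16.6 × 1.125² = 21.009px
Step 7: 16.6 × 1.125⁷ = 37.860px
Difference: 37.860 − 21.009 = 16.851px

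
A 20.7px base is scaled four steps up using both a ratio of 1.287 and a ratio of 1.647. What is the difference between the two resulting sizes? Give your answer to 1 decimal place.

95.5px

At 1.287: 20.7 × 1.287⁴ = 56.792px
At 1.647: 20.7 × 1.647⁴ = 152.316px
Difference: 152.316 − 56.792 = 95.524px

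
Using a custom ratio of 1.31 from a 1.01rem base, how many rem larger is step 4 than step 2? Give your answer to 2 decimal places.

Step 2: 1.01 × 1.31² = 1.7333rem
Step 4: 1.01 × 1.31⁴ = 2.9744rem
Difference: 2.9744 − 1.7333 = 1.2411rem

1.24rem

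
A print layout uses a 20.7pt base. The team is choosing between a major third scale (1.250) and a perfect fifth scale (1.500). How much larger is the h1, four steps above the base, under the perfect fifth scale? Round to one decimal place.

54.3pt

Major third: 20.7 × 1.250⁴ = 50.537pt
Perfect fifth: 20.7 × 1.500⁴ = 104.794pt
Difference: 104.794 − 50.537 = 54.257pt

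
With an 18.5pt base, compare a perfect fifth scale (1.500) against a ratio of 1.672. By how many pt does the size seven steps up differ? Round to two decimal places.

359.72pt

Perfect fifth: 18.5 × 1.500⁷ = 316.0898pt
At 1.672: 18.5 × 1.672⁷ = 675.8116pt
Difference: 675.8116 − 316.0898 = 359.7218pt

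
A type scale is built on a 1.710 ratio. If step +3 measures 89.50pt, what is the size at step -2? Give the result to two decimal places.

6.12pt

Moving from step +3 to step -2 is 5 steps down, so divide by r⁵.
89.50 ÷ 1.710⁵ = 89.50 ÷ 14.62112 ≈ 6.121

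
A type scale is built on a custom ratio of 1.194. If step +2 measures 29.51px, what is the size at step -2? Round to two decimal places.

29.51 ÷ 1.194⁴ = 29.51 ÷ 2.03244 ≈ 14.520

14.52px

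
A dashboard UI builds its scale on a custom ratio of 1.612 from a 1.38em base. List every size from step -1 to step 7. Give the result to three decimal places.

0.856em, 1.380em, 2.225em, 3.586em, 5.781em, 9.318em, 15.021em, 24.214em, 39.033em

Step -1: 1.38 ÷ 1.612 = 0.856
Step 0: 1.38em
Step 1: 1.38 × 1.612 = 2.225
Step 2: 1.38 × 1.612² = 3.586
Step 3: 1.38 × 1.612³ = 5.781
Step 4: 1.38 × 1.612⁴ = 9.318
Step 5: 1.38 × 1.612⁵ = 15.021
Step 6: 1.38 × 1.612⁶ = 24.214
Step 7: 1.38 × 1.612⁷ = 39.033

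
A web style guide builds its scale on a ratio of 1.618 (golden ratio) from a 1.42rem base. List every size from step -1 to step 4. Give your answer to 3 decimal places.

Step -1: 1.42 ÷ 1.618 = 0.878
Step 0: 1.42rem
Step 1: 1.42 × 1.618 = 2.298
Step 2: 1.42 × 1.618² = 3.717
Step 3: 1.42 × 1.618³ = 6.015
Step 4: 1.42 × 1.618⁴ = 9.732

0.878rem, 1.420rem, 2.298rem, 3.717rem, 6.015rem, 9.732rem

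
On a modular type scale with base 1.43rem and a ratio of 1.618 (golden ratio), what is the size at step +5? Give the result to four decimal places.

Every step multiplies by the scale ratio.
1.43 × 1.618⁵ = 1.43 × 11.08901 ≈ 15.8573

15.8573rem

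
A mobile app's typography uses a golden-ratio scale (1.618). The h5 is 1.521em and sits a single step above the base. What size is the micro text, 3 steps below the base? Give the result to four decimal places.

The gap is -3 − (1) = -4 steps, so the factor is 1.618^-4.
1.521 ÷ 1.618⁴ = 1.521 ÷ 6.85353 ≈ 0.2219

0.2219em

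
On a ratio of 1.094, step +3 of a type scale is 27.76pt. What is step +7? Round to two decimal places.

27.76 × 1.094⁴ = 27.76 × 1.43242 ≈ 39.764

39.76pt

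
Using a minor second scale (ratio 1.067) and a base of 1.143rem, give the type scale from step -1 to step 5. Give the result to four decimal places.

1.0712rem, 1.1430rem, 1.2196rem, 1.3013rem, 1.3885rem, 1.4815rem, 1.5808rem

Step -1: 1.143 ÷ 1.067 = 1.0712
Step 0: 1.143rem
Step 1: 1.143 × 1.067 = 1.2196
Step 2: 1.143 × 1.067² = 1.3013
Step 3: 1.143 × 1.067³ = 1.3885
Step 4: 1.143 × 1.067⁴ = 1.4815
Step 5: 1.143 × 1.067⁵ = 1.5808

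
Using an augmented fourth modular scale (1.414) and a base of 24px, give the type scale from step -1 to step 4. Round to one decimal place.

17.0px, 24.0px, 33.9px, 48.0px, 67.9px, 95.9px

Step -1: 24.0 ÷ 1.414 = 17.0
Step 0: 24px
Step 1: 24.0 × 1.414 = 33.9
Step 2: 24.0 × 1.414² = 48.0
Step 3: 24.0 × 1.414³ = 67.9
Step 4: 24.0 × 1.414⁴ = 95.9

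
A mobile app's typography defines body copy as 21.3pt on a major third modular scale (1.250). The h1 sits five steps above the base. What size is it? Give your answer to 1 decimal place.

21.3 × 1.250⁵ = 21.3 × 3.05176 ≈ 65.00

65.0pt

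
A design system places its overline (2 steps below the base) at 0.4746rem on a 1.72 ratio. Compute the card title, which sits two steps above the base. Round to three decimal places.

Moving from step -2 to step +2 is 4 steps up, so multiply by r⁴.
0.4746 × 1.72⁴ = 0.4746 × 8.75213 ≈ 4.154

4.154rem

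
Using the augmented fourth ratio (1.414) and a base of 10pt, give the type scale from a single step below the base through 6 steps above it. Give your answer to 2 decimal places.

Step -1: 10.0 ÷ 1.414 = 7.07
Step 0: 10pt
Step 1: 10.0 × 1.414 = 14.14
Step 2: 10.0 × 1.414² = 19.99
Step 3: 10.0 × 1.414³ = 28.27
Step 4: 10.0 × 1.414⁴ = 39.98
Step 5: 10.0 × 1.414⁵ = 56.53
Step 6: 10.0 × 1.414⁶ = 79.93

7.07pt, 10.00pt, 14.14pt, 19.99pt, 28.27pt, 39.98pt, 56.53pt, 79.93pt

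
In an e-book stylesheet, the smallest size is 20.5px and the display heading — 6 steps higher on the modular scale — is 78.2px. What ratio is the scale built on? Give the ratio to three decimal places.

1.250

The ratio satisfies 20.5 × r⁶ = 78.2, so r = (78.2 / 20.5)^(1/6).
r = 3.8146^(1/6) ≈ 1.2500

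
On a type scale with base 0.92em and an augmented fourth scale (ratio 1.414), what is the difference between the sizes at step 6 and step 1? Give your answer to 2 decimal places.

6.05em

Step 1: 0.92 × 1.414 = 1.3009em
Step 6: 0.92 × 1.414⁶ = 7.3533em
Difference: 7.3533 − 1.3009 = 6.0524em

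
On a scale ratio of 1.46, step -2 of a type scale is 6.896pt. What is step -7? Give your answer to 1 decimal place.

The gap is -7 − (-2) = -5 steps, so the factor is 1.46^-5.
6.896 ÷ 1.46⁵ = 6.896 ÷ 6.63383 ≈ 1.040

1.0pt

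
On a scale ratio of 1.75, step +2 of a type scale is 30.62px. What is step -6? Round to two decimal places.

0.35px

Moving from step +2 to step -6 is 8 steps down, so divide by r⁸.
30.62 ÷ 1.75⁸ = 30.62 ÷ 87.96388 ≈ 0.348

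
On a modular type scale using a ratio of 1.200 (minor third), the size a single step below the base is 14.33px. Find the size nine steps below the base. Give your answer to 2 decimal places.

14.33 ÷ 1.200⁸ = 14.33 ÷ 4.29982 ≈ 3.333

3.33px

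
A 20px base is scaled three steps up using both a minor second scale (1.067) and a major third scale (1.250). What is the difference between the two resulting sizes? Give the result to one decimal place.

14.8px

Minor second: 20.0 × 1.067³ = 24.295px
Major third: 20.0 × 1.250³ = 39.062px
Difference: 39.062 − 24.295 = 14.767px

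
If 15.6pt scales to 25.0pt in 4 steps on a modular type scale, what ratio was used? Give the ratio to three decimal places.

r⁴ = 25.0 / 15.6, so r = (25.0/15.6)^(1/4).
r = 1.6026^(1/4) ≈ 1.1251

1.125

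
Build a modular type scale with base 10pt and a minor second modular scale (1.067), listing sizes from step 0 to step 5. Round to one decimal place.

Step 0: 10pt
Step 1: 10.0 × 1.067 = 10.7
Step 2: 10.0 × 1.067² = 11.4
Step 3: 10.0 × 1.067³ = 12.1
Step 4: 10.0 × 1.067⁴ = 13.0
Step 5: 10.0 × 1.067⁵ = 13.8

10.0pt, 10.7pt, 11.4pt, 12.1pt, 13.0pt, 13.8pt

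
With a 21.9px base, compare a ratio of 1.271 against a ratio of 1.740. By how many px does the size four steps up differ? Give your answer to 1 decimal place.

143.6px

At 1.271: 21.9 × 1.271⁴ = 57.151px
At 1.740: 21.9 × 1.740⁴ = 200.743px
Difference: 200.743 − 57.151 = 143.592px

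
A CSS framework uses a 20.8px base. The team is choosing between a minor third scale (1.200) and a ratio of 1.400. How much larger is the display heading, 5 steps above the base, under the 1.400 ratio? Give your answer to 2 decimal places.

Minor third: 20.8 × 1.200⁵ = 51.7571px
At 1.400: 20.8 × 1.400⁵ = 111.8674px
Difference: 111.8674 − 51.7571 = 60.1103px

60.11px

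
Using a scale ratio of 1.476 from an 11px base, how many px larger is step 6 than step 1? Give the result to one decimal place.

97.5px

Step 1: 11.0 × 1.476 = 16.236px
Step 6: 11.0 × 1.476⁶ = 113.739px
Difference: 113.739 − 16.236 = 97.503px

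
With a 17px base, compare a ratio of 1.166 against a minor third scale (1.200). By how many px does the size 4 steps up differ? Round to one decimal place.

3.8px

At 1.166: 17.0 × 1.166⁴ = 31.423px
Minor third: 17.0 × 1.200⁴ = 35.251px
Difference: 35.251 − 31.423 = 3.828px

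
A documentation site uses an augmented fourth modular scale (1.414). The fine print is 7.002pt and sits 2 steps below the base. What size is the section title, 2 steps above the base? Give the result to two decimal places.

27.99pt

7.002 × 1.414⁴ = 7.002 × 3.99758 ≈ 27.991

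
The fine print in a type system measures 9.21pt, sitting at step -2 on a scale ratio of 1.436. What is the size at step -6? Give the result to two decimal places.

2.17pt

9.21 ÷ 1.436⁴ = 9.21 ÷ 4.25224 ≈ 2.166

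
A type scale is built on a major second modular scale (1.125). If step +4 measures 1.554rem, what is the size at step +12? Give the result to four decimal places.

3.9872rem

1.554 × 1.125⁸ = 1.554 × 2.56578 ≈ 3.9872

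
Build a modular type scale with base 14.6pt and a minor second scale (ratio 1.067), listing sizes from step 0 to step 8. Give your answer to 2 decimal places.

Step 0: 14.6pt
Step 1: 14.6 × 1.067 = 15.58
Step 2: 14.6 × 1.067² = 16.62
Step 3: 14.6 × 1.067³ = 17.74
Step 4: 14.6 × 1.067⁴ = 18.92
Step 5: 14.6 × 1.067⁵ = 20.19
Step 6: 14.6 × 1.067⁶ = 21.54
Step 7: 14.6 × 1.067⁷ = 22.99
Step 8: 14.6 × 1.067⁸ = 24.53

14.60pt, 15.58pt, 16.62pt, 17.74pt, 18.92pt, 20.19pt, 21.54pt, 22.99pt, 24.53pt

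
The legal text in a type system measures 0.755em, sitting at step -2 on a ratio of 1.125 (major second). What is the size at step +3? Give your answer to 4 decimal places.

1.3605em

0.755 × 1.125⁵ = 0.755 × 1.80203 ≈ 1.3605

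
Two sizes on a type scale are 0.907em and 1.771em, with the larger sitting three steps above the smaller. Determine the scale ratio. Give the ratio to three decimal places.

1.250

The ratio satisfies 0.907 × r³ = 1.771, so r = (1.771 / 0.907)^(1/3).
r = 1.9526^(1/3) ≈ 1.2499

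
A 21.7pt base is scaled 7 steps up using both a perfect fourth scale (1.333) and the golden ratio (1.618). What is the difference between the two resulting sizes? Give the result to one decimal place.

467.7pt

Perfect fourth: 21.7 × 1.333⁷ = 162.282pt
Golden ratio: 21.7 × 1.618⁷ = 629.955pt
Difference: 629.955 − 162.282 = 467.673pt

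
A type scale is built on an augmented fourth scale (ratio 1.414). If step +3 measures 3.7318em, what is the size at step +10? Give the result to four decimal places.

42.1759em

3.7318 × 1.414⁷ = 3.7318 × 11.30175 ≈ 42.1759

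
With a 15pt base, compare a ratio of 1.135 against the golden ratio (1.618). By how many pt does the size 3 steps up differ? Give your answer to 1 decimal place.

At 1.135: 15.0 × 1.135³ = 21.932pt
Golden ratio: 15.0 × 1.618³ = 63.537pt
Difference: 63.537 − 21.932 = 41.605pt

41.6pt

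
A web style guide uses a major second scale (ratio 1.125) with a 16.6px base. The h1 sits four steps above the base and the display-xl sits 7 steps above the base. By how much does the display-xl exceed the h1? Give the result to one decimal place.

Step 4: 16.6 × 1.125⁴ = 26.590px
Step 7: 16.6 × 1.125⁷ = 37.860px
Difference: 37.860 − 26.590 = 11.270px

11.3px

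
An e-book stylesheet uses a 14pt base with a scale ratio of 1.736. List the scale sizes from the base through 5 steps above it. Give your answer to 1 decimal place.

14.0pt, 24.3pt, 42.2pt, 73.2pt, 127.2pt, 220.7pt

Step 0: 14pt
Step 1: 14.0 × 1.736 = 24.3
Step 2: 14.0 × 1.736² = 42.2
Step 3: 14.0 × 1.736³ = 73.2
Step 4: 14.0 × 1.736⁴ = 127.2
Step 5: 14.0 × 1.736⁵ = 220.7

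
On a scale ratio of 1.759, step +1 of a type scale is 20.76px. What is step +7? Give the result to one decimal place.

614.9px

Moving from step +1 to step +7 is 6 steps up, so multiply by r⁶.
20.76 × 1.759⁶ = 20.76 × 29.62068 ≈ 614.925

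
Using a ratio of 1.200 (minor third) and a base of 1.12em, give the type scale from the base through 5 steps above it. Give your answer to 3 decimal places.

Step 0: 1.12em
Step 1: 1.12 × 1.200 = 1.344
Step 2: 1.12 × 1.200² = 1.613
Step 3: 1.12 × 1.200³ = 1.935
Step 4: 1.12 × 1.200⁴ = 2.322
Step 5: 1.12 × 1.200⁵ = 2.787

1.120em, 1.344em, 1.613em, 1.935em, 2.322em, 2.787em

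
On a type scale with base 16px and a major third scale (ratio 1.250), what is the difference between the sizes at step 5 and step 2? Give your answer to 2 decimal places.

Step 2: 16.0 × 1.250² = 25.0000px
Step 5: 16.0 × 1.250⁵ = 48.8281px
Difference: 48.8281 − 25.0000 = 23.8281px

23.83px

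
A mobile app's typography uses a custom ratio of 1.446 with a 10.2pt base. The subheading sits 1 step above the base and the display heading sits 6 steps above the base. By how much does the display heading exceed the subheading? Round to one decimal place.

78.5pt

Step 1: 10.2 × 1.446 = 14.749pt
Step 6: 10.2 × 1.446⁶ = 93.242pt
Difference: 93.242 − 14.749 = 78.493pt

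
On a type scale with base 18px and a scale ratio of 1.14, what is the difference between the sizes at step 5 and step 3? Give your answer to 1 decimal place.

Step 3: 18.0 × 1.14³ = 26.668px
Step 5: 18.0 × 1.14⁵ = 34.657px
Difference: 34.657 − 26.668 = 7.989px

8.0px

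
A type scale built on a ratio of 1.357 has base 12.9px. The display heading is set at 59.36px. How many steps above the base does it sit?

1.357ⁿ = 59.36 / 12.9 = 4.6016
n = ln(4.6016) / ln(1.357) = 1.5264 / 0.3053 ≈ 5.00

5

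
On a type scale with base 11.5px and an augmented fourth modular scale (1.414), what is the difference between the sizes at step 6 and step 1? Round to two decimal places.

75.66px

Step 1: 11.5 × 1.414 = 16.2610px
Step 6: 11.5 × 1.414⁶ = 91.9167px
Difference: 91.9167 − 16.2610 = 75.6557px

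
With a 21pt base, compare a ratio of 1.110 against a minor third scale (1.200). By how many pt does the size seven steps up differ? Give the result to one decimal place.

31.6pt

At 1.110: 21.0 × 1.110⁷ = 43.599pt
Minor third: 21.0 × 1.200⁷ = 75.247pt
Difference: 75.247 − 43.599 = 31.648pt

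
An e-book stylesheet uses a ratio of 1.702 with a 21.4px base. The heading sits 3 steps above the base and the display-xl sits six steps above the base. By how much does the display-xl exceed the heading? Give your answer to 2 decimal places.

414.69px

Step 3: 21.4 × 1.702³ = 105.5097px
Step 6: 21.4 × 1.702⁶ = 520.2009px
Difference: 520.2009 − 105.5097 = 414.6912px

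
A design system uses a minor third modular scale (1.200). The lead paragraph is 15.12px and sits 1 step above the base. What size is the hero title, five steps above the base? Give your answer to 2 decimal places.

Moving from step +1 to step +5 is 4 steps up, so multiply by r⁴.
15.12 × 1.200⁴ = 15.12 × 2.07360 ≈ 31.353

31.35px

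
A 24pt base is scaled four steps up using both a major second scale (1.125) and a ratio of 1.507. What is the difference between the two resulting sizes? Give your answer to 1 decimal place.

Major second: 24.0 × 1.125⁴ = 38.443pt
At 1.507: 24.0 × 1.507⁴ = 123.784pt
Difference: 123.784 − 38.443 = 85.341pt

85.3pt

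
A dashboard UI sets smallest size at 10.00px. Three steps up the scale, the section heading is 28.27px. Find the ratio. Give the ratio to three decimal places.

1.414

r³ = 28.27 / 10.00, so r = (28.27/10.00)^(1/3).
r = 2.8270^(1/3) ≈ 1.4140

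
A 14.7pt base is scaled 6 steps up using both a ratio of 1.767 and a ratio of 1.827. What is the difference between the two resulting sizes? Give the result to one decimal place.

99.3pt

At 1.767: 14.7 × 1.767⁶ = 447.442pt
At 1.827: 14.7 × 1.827⁶ = 546.699pt
Difference: 546.699 − 447.442 = 99.257pt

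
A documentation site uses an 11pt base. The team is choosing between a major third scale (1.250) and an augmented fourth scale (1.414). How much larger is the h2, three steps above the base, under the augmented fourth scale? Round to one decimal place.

9.6pt

Major third: 11.0 × 1.250³ = 21.484pt
Augmented fourth: 11.0 × 1.414³ = 31.099pt
Difference: 31.099 − 21.484 = 9.615pt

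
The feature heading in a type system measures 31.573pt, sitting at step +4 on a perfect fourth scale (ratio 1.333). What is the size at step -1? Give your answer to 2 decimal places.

7.50pt

Moving from step +4 to step -1 is 5 steps down, so divide by r⁵.
31.573 ÷ 1.333⁵ = 31.573 ÷ 4.20873 ≈ 7.502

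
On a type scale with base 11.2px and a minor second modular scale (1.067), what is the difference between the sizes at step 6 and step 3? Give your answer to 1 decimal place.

2.9px

Step 3: 11.2 × 1.067³ = 13.605px
Step 6: 11.2 × 1.067⁶ = 16.527px
Difference: 16.527 − 13.605 = 2.922px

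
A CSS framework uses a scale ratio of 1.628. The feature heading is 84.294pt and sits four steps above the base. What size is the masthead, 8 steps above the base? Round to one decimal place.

84.294 × 1.628⁴ = 84.294 × 7.02454 ≈ 592.126

592.1pt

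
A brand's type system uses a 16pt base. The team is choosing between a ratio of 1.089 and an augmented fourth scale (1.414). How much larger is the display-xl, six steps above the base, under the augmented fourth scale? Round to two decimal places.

At 1.089: 16.0 × 1.089⁶ = 26.6862pt
Augmented fourth: 16.0 × 1.414⁶ = 127.8841pt
Difference: 127.8841 − 26.6862 = 101.1979pt

101.20pt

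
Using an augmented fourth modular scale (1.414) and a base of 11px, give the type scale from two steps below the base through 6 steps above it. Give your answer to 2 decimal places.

Step -2: 11.0 ÷ 1.414² = 5.50
Step -1: 11.0 ÷ 1.414 = 7.78
Step 0: 11px
Step 1: 11.0 × 1.414 = 15.55
Step 2: 11.0 × 1.414² = 21.99
Step 3: 11.0 × 1.414³ = 31.10
Step 4: 11.0 × 1.414⁴ = 43.97
Step 5: 11.0 × 1.414⁵ = 62.18
Step 6: 11.0 × 1.414⁶ = 87.92

5.50px, 7.78px, 11.00px, 15.55px, 21.99px, 31.10px, 43.97px, 62.18px, 87.92px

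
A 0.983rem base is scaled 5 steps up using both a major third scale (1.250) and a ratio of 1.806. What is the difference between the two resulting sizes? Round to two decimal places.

Major third: 0.983 × 1.250⁵ = 2.9999rem
At 1.806: 0.983 × 1.806⁵ = 18.8861rem
Difference: 18.8861 − 2.9999 = 15.8862rem

15.89rem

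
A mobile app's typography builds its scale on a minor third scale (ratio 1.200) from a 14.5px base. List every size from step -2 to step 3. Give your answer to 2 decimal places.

10.07px, 12.08px, 14.50px, 17.40px, 20.88px, 25.06px

Step -2: 14.5 ÷ 1.200² = 10.07
Step -1: 14.5 ÷ 1.200 = 12.08
Step 0: 14.5px
Step 1: 14.5 × 1.200 = 17.40
Step 2: 14.5 × 1.200² = 20.88
Step 3: 14.5 × 1.200³ = 25.06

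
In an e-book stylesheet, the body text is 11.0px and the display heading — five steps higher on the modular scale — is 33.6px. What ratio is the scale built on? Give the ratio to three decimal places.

1.250

r⁵ = 33.6 / 11.0, so r = (33.6/11.0)^(1/5).
r = 3.0545^(1/5) ≈ 1.2502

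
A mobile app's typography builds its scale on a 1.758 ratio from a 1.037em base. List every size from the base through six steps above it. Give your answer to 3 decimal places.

Step 0: 1.037em
Step 1: 1.037 × 1.758 = 1.823
Step 2: 1.037 × 1.758² = 3.205
Step 3: 1.037 × 1.758³ = 5.634
Step 4: 1.037 × 1.758⁴ = 9.905
Step 5: 1.037 × 1.758⁵ = 17.413
Step 6: 1.037 × 1.758⁶ = 30.612

1.037em, 1.823em, 3.205em, 5.634em, 9.905em, 17.413em, 30.612em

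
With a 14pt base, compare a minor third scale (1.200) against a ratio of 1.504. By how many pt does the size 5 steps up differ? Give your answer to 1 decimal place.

Minor third: 14.0 × 1.200⁵ = 34.836pt
At 1.504: 14.0 × 1.504⁵ = 107.738pt
Difference: 107.738 − 34.836 = 72.902pt

72.9pt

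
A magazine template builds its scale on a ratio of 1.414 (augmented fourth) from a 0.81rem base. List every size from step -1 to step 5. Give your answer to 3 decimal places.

Step -1: 0.81 ÷ 1.414 = 0.573
Step 0: 0.81rem
Step 1: 0.81 × 1.414 = 1.145
Step 2: 0.81 × 1.414² = 1.620
Step 3: 0.81 × 1.414³ = 2.290
Step 4: 0.81 × 1.414⁴ = 3.238
Step 5: 0.81 × 1.414⁵ = 4.579

0.573rem, 0.810rem, 1.145rem, 1.620rem, 2.290rem, 3.238rem, 4.579rem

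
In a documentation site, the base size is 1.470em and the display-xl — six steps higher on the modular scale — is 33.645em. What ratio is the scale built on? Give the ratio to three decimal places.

1.685

r⁶ = 33.645 / 1.470, so r = (33.645/1.470)^(1/6).
r = 22.8878^(1/6) ≈ 1.6850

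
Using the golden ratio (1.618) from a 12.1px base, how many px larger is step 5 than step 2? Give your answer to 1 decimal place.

Step 2: 12.1 × 1.618² = 31.677px
Step 5: 12.1 × 1.618⁵ = 134.177px
Difference: 134.177 − 31.677 = 102.500px

102.5px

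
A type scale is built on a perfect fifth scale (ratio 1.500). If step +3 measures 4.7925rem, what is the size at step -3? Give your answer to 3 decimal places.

4.7925 ÷ 1.500⁶ = 4.7925 ÷ 11.39062 ≈ 0.421

0.421rem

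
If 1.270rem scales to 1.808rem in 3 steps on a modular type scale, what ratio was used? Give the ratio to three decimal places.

r³ = 1.808 / 1.270, so r = (1.808/1.270)^(1/3).
r = 1.4236^(1/3) ≈ 1.1249

1.125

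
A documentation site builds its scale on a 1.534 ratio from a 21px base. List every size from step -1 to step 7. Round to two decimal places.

13.69px, 21.00px, 32.21px, 49.42px, 75.80px, 116.28px, 178.38px, 273.63px, 419.76px

Step -1: 21.0 ÷ 1.534 = 13.69
Step 0: 21px
Step 1: 21.0 × 1.534 = 32.21
Step 2: 21.0 × 1.534² = 49.42
Step 3: 21.0 × 1.534³ = 75.80
Step 4: 21.0 × 1.534⁴ = 116.28
Step 5: 21.0 × 1.534⁵ = 178.38
Step 6: 21.0 × 1.534⁶ = 273.63
Step 7: 21.0 × 1.534⁷ = 419.76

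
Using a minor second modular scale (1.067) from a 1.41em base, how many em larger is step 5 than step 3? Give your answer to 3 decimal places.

Step 3: 1.41 × 1.067³ = 1.71282em
Step 5: 1.41 × 1.067⁵ = 1.95003em
Difference: 1.95003 − 1.71282 = 0.23721em

0.237em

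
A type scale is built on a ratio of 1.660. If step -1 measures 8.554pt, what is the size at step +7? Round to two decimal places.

8.554 × 1.660⁸ = 8.554 × 57.65868 ≈ 493.212

493.21pt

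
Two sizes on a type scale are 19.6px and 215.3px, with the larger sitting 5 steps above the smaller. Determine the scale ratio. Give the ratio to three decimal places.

1.615

r⁵ = 215.3 / 19.6, so r = (215.3/19.6)^(1/5).
r = 10.9847^(1/5) ≈ 1.6149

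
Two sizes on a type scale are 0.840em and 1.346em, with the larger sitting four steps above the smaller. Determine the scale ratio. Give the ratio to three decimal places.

1.125

r⁴ = 1.346 / 0.840, so r = (1.346/0.840)^(1/4).
r = 1.6024^(1/4) ≈ 1.1251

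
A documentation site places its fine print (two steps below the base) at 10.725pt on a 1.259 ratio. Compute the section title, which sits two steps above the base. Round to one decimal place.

10.725 × 1.259⁴ = 10.725 × 2.51248 ≈ 26.946

26.9pt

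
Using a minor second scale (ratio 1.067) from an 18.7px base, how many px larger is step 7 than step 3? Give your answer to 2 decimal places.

Step 3: 18.7 × 1.067³ = 22.7162px
Step 7: 18.7 × 1.067⁷ = 29.4437px
Difference: 29.4437 − 22.7162 = 6.7275px

6.73px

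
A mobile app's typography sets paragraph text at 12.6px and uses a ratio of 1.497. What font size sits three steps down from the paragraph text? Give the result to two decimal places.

Every step multiplies by the scale ratio.
12.6 ÷ 1.497³ = 12.6 ÷ 3.35479 ≈ 3.76

3.76px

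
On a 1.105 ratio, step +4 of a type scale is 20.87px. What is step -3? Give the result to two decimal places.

The gap is -3 − (4) = -7 steps, so the factor is 1.105^-7.
20.87 ÷ 1.105⁷ = 20.87 ÷ 2.01157 ≈ 10.375

10.37px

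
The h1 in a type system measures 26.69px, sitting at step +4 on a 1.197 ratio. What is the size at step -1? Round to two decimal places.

10.86px

The gap is -1 − (4) = -5 steps, so the factor is 1.197^-5.
26.69 ÷ 1.197⁵ = 26.69 ÷ 2.45737 ≈ 10.861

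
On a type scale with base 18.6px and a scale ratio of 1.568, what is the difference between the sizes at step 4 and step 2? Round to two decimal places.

66.70px

Step 2: 18.6 × 1.568² = 45.7304px
Step 4: 18.6 × 1.568⁴ = 112.4339px
Difference: 112.4339 − 45.7304 = 66.7035px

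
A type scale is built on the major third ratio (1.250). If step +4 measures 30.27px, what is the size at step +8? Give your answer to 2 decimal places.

30.27 × 1.250⁴ = 30.27 × 2.44141 ≈ 73.901

73.90px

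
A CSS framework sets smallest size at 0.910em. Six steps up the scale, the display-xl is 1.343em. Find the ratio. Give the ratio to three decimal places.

1.067

The ratio satisfies 0.910 × r⁶ = 1.343, so r = (1.343 / 0.910)^(1/6).
r = 1.4758^(1/6) ≈ 1.0670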